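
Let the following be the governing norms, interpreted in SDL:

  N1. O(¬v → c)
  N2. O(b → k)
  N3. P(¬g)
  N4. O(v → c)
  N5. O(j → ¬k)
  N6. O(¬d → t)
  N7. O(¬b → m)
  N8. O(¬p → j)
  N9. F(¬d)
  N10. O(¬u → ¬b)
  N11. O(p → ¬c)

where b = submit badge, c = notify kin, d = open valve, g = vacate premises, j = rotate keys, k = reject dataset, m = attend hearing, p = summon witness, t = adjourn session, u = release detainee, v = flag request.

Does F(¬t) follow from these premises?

No

Premise 6 is O(¬d → t), but O(¬d) is not derivable from the premises, so it does not yield O(t).
No other premise forces O(t). An ideal world satisfying every premise can still have ¬t true, so F(¬t) is not derivable.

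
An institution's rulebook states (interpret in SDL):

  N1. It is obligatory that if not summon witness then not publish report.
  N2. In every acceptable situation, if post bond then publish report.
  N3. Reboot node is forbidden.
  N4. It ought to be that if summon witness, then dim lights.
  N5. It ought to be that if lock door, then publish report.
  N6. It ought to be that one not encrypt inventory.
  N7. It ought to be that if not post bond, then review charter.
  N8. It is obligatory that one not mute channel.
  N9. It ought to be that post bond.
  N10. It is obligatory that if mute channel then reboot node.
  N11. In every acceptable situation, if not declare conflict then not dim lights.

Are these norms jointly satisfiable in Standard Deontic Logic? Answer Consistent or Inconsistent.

Premise 10 is O(mute_channel → reboot_node), but O(mute_channel) is not derivable from the premises, so it does not yield O(reboot_node).
So O(reboot_node) is not derivable, and the apparent clash with O(¬reboot_node) does not arise.
A world satisfying every obligation exists (e.g. declare_conflict=true, dim_lights=true, encrypt_inventory=false, lock_door=false, mute_channel=false, post_bond=true, publish_report=true, reboot_node=false, review_charter=false, summon_witness=true); no atom is both obligatory and forbidden, so the set is consistent.

Consistent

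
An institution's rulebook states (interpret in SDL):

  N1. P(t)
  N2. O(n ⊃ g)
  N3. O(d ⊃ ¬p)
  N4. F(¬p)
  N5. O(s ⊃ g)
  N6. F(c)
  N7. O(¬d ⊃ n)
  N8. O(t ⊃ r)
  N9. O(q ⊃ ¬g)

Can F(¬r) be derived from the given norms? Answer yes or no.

No

Premise 8 is O(t ⊃ r), but O(t) is not derivable from the premises (the permission P(t) asserts only ¬O(¬t), not O(t)), so it does not yield O(r).
No other premise forces O(r). An ideal world satisfying every premise can still have ¬r true, so F(¬r) is not derivable.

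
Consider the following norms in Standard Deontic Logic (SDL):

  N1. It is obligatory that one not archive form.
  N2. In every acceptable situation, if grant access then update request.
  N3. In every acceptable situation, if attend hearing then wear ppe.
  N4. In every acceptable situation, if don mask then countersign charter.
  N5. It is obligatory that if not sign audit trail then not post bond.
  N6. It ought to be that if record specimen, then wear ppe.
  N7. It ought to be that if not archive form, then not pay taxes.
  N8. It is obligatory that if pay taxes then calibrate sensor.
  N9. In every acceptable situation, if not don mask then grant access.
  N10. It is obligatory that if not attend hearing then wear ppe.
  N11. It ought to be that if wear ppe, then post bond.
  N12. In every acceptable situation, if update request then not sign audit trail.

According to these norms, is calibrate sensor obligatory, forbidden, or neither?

Premise 8 is O(pay_taxes → calibrate_sensor), but O(pay_taxes) is not derivable from the premises, so it does not yield O(calibrate_sensor).
No premise or chain of K-axiom applications forces O(calibrate_sensor), and none forces O(¬calibrate_sensor). So calibrate_sensor is neither obligatory nor forbidden under these norms.

Neither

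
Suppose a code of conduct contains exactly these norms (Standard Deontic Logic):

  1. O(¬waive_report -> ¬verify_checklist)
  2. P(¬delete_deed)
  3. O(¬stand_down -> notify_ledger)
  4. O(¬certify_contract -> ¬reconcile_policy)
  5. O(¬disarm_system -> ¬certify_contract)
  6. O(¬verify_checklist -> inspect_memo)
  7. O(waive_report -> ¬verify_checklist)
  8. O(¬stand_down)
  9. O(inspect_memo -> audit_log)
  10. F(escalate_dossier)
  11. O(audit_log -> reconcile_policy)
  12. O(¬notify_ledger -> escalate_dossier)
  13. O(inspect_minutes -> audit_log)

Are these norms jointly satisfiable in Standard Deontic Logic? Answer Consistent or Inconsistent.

Consistent

Premise 12 is O(¬notify_ledger -> escalate_dossier), but O(¬notify_ledger) is not derivable from the premises, so it does not yield O(escalate_dossier).
So O(escalate_dossier) is not derivable, and the apparent clash with O(¬escalate_dossier) does not arise.
A world satisfying every obligation exists (e.g. audit_log=true, certify_contract=true, delete_deed=false, disarm_system=true, escalate_dossier=false, inspect_memo=true, inspect_minutes=false, notify_ledger=true, reconcile_policy=true, stand_down=false, verify_checklist=false, waive_report=false); no atom is both obligatory and forbidden, so the set is consistent.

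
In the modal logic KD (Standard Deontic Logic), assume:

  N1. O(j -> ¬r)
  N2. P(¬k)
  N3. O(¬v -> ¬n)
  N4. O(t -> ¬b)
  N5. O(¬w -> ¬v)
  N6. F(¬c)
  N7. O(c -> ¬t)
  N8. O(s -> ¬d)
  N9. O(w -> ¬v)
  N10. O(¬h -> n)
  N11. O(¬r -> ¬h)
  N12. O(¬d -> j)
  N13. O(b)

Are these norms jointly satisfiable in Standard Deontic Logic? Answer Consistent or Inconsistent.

Consistent

Premise 4 is O(t -> ¬b), but O(t) is not derivable from the premises, so it does not yield O(¬b).
So O(¬b) is not derivable, and the apparent clash with O(b) does not arise.
A world satisfying every obligation exists (e.g. b=true, c=true, d=true, h=true, j=false, k=false, n=false, r=true, s=false, t=false, v=false, w=false); no atom is both obligatory and forbidden, so the set is consistent.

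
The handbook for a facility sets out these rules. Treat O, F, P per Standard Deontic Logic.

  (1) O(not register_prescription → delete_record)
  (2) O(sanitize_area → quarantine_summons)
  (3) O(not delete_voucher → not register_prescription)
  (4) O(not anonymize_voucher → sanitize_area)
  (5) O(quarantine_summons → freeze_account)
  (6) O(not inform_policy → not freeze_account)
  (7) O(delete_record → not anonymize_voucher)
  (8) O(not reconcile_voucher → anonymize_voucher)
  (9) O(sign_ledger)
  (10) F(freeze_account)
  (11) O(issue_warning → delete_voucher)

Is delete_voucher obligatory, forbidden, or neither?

Obligatory

Premise 10, F(freeze_account), is equivalent to O(not freeze_account).
Premise 5, O(quarantine_summons → freeze_account), contraposes to O(not freeze_account → not quarantine_summons); with O(not freeze_account) we get O(not quarantine_summons).
Premise 2 is O(sanitize_area → quarantine_summons); contrapositively O(not quarantine_summons → not sanitize_area). Since O(not quarantine_summons) holds, K gives O(not sanitize_area).
The contrapositive of premise 4 (O(not anonymize_voucher → sanitize_area)) is O(not sanitize_area → anonymize_voucher), and O(not sanitize_area) is already established, so O(anonymize_voucher).
Premise 7 is O(delete_record → not anonymize_voucher); contrapositively O(anonymize_voucher → not delete_record). Since O(anonymize_voucher) holds, K gives O(not delete_record).
The contrapositive of premise 1 (O(not register_prescription → delete_record)) is O(not delete_record → register_prescription), and O(not delete_record) is already established, so O(register_prescription).
Premise 3 is O(not delete_voucher → not register_prescription); contrapositively O(register_prescription → delete_voucher). Since O(register_prescription) holds, K gives O(delete_voucher).
Premises 6, 8, 9, 11 do not contribute to this derivation.
Hence delete_voucher is obligatory.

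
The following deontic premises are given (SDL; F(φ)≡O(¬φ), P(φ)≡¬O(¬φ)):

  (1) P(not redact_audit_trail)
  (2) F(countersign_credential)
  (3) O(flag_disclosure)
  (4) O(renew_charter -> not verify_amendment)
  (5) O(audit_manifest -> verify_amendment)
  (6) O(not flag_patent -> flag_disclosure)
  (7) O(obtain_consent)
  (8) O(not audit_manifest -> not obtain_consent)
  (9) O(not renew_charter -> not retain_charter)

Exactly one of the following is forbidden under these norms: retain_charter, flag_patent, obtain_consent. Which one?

Premise 7 gives O(obtain_consent).
Premise 8, O(not audit_manifest -> not obtain_consent), contraposes to O(obtain_consent -> audit_manifest); with O(obtain_consent) we get O(audit_manifest).
Premise 5 is O(audit_manifest -> verify_amendment); since O(audit_manifest), deontic closure gives O(verify_amendment).
Premise 4 is O(renew_charter -> not verify_amendment); contrapositively O(verify_amendment -> not renew_charter). Since O(verify_amendment) holds, K gives O(not renew_charter).
With premise 9, O(not renew_charter -> not retain_charter), the K-axiom yields O(not retain_charter).
So O(not retain_charter) holds, i.e. retain_charter is forbidden. None of the other listed options is forbidden under the premises.

retain_charter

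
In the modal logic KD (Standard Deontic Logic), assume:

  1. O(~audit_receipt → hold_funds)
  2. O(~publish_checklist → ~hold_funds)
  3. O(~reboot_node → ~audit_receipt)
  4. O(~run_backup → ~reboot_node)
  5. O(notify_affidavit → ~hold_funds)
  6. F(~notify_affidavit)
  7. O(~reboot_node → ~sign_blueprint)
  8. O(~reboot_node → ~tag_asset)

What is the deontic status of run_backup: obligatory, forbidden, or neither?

Obligatory

F(~notify_affidavit) at premise 6 means O(notify_affidavit).
Applying K to premise 5 (O(notify_affidavit → ~hold_funds)) and O(notify_affidavit) yields O(~hold_funds).
Premise 1 is O(~audit_receipt → hold_funds); contrapositively O(~hold_funds → audit_receipt). Since O(~hold_funds) holds, K gives O(audit_receipt).
Premise 3 is O(~reboot_node → ~audit_receipt); contrapositively O(audit_receipt → reboot_node). Since O(audit_receipt) holds, K gives O(reboot_node).
Premise 4, O(~run_backup → ~reboot_node), contraposes to O(reboot_node → run_backup); with O(reboot_node) we get O(run_backup).
Premises 2, 7, 8 do not contribute to this derivation.
Hence run_backup is obligatory.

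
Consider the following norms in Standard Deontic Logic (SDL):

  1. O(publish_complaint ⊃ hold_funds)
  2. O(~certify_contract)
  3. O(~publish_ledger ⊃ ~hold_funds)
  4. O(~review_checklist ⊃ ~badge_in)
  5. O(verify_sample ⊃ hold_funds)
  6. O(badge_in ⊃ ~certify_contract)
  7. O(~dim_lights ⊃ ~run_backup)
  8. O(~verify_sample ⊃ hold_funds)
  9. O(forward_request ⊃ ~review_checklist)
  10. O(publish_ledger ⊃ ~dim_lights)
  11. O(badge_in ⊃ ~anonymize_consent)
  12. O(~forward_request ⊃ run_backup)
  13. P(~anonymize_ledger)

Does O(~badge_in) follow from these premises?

By case analysis on ~verify_sample: premise 8 gives O(~verify_sample ⊃ hold_funds) and premise 5 gives O(verify_sample ⊃ hold_funds), so O(hold_funds) either way.
The contrapositive of premise 3 (O(~publish_ledger ⊃ ~hold_funds)) is O(hold_funds ⊃ publish_ledger), and O(hold_funds) is already established, so O(publish_ledger).
From O(publish_ledger) and premise 10, O(publish_ledger ⊃ ~dim_lights), we obtain O(~dim_lights).
Premise 7 is O(~dim_lights ⊃ ~run_backup); since O(~dim_lights), deontic closure gives O(~run_backup).
Premise 12, O(~forward_request ⊃ run_backup), contraposes to O(~run_backup ⊃ forward_request); with O(~run_backup) we get O(forward_request).
From O(forward_request) and premise 9, O(forward_request ⊃ ~review_checklist), we obtain O(~review_checklist).
With premise 4, O(~review_checklist ⊃ ~badge_in), the K-axiom yields O(~badge_in).
Premises 1, 2, 6, 11, 13 do not contribute to this derivation.
So O(~badge_in) follows.

Yes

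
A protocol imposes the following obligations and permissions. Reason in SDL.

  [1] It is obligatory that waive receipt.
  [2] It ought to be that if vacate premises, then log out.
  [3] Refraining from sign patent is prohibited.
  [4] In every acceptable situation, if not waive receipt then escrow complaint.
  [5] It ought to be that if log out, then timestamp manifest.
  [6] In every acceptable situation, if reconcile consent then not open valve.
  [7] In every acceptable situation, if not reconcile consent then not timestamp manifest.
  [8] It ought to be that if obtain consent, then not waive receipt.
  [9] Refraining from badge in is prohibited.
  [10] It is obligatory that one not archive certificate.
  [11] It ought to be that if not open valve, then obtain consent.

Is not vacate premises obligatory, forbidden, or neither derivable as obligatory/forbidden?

Obligatory

Premise 1 gives O(waive_receipt).
Premise 8, O(obtain_consent → ¬waive_receipt), contraposes to O(waive_receipt → ¬obtain_consent); with O(waive_receipt) we get O(¬obtain_consent).
Premise 11 is O(¬open_valve → obtain_consent); contrapositively O(¬obtain_consent → open_valve). Since O(¬obtain_consent) holds, K gives O(open_valve).
The contrapositive of premise 6 (O(reconcile_consent → ¬open_valve)) is O(open_valve → ¬reconcile_consent), and O(open_valve) is already established, so O(¬reconcile_consent).
With premise 7, O(¬reconcile_consent → ¬timestamp_manifest), the K-axiom yields O(¬timestamp_manifest).
Premise 5, O(log_out → timestamp_manifest), contraposes to O(¬timestamp_manifest → ¬log_out); with O(¬timestamp_manifest) we get O(¬log_out).
Premise 2, O(vacate_premises → log_out), contraposes to O(¬log_out → ¬vacate_premises); with O(¬log_out) we get O(¬vacate_premises).
Premises 3, 4, 9, 10 do not contribute to this derivation.
Hence ¬vacate_premises is obligatory.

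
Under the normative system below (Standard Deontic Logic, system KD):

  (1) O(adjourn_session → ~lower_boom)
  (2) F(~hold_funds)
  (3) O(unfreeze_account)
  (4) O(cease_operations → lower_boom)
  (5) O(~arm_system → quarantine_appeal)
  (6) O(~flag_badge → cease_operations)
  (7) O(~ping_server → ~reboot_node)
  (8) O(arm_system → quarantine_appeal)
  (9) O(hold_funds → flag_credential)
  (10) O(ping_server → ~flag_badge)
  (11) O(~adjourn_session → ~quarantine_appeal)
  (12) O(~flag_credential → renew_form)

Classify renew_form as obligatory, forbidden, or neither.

Neither

Premise 12 is O(~flag_credential → renew_form), but O(~flag_credential) is not derivable from the premises, so it does not yield O(renew_form).
No premise or chain of K-axiom applications forces O(renew_form), and none forces O(~renew_form). So renew_form is neither obligatory nor forbidden under these norms.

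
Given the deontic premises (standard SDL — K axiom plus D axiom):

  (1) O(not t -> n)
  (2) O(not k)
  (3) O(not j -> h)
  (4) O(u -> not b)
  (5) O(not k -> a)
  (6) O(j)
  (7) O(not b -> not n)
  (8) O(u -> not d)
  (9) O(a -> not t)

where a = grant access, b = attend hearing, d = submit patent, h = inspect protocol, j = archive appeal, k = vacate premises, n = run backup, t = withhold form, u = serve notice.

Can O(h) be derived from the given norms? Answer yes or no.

Premise 3 is O(not j -> h), but O(not j) is not derivable from the premises, so it does not yield O(h).
No other premise forces O(h). An ideal world satisfying every premise can still have h false, so O(h) is not derivable.

No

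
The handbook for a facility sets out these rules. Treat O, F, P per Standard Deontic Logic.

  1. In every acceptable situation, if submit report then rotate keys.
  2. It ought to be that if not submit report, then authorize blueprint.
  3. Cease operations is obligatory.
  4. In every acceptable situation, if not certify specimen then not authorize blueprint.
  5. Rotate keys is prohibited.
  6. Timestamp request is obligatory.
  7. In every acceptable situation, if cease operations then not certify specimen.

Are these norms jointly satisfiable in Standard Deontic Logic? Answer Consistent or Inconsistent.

F(rotate_keys) at premise 5 means O(¬rotate_keys).
Premise 1 is O(submit_report → rotate_keys); contrapositively O(¬rotate_keys → ¬submit_report). Since O(¬rotate_keys) holds, K gives O(¬submit_report).
Premise 2 is O(¬submit_report → authorize_blueprint); since O(¬submit_report), deontic closure gives O(authorize_blueprint).
The contrapositive of premise 4 (O(¬certify_specimen → ¬authorize_blueprint)) is O(authorize_blueprint → certify_specimen), and O(authorize_blueprint) is already established, so O(certify_specimen).
The contrapositive of premise 7 (O(cease_operations → ¬certify_specimen)) is O(certify_specimen → ¬cease_operations), and O(certify_specimen) is already established, so O(¬cease_operations).
Yet premise 3 states O(cease_operations).
We now have both O(¬cease_operations) and O(cease_operations) — cease_operations is simultaneously obligatory and forbidden, violating the D-axiom.

Inconsistent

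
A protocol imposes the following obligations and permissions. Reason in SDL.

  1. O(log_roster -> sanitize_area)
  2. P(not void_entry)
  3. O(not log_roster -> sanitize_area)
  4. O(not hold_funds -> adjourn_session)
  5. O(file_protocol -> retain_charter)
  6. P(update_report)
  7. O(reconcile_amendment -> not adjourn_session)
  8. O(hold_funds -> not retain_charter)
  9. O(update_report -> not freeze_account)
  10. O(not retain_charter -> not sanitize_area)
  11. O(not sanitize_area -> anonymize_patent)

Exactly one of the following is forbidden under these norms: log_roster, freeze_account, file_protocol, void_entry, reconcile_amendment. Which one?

By case analysis on not log_roster: premise 3 gives O(not log_roster -> sanitize_area) and premise 1 gives O(log_roster -> sanitize_area), so O(sanitize_area) either way.
The contrapositive of premise 10 (O(not retain_charter -> not sanitize_area)) is O(sanitize_area -> retain_charter), and O(sanitize_area) is already established, so O(retain_charter).
The contrapositive of premise 8 (O(hold_funds -> not retain_charter)) is O(retain_charter -> not hold_funds), and O(retain_charter) is already established, so O(not hold_funds).
Applying K to premise 4 (O(not hold_funds -> adjourn_session)) and O(not hold_funds) yields O(adjourn_session).
Premise 7, O(reconcile_amendment -> not adjourn_session), contraposes to O(adjourn_session -> not reconcile_amendment); with O(adjourn_session) we get O(not reconcile_amendment).
So O(not reconcile_amendment) holds, i.e. reconcile_amendment is forbidden. None of the other listed options is forbidden under the premises.

reconcile_amendment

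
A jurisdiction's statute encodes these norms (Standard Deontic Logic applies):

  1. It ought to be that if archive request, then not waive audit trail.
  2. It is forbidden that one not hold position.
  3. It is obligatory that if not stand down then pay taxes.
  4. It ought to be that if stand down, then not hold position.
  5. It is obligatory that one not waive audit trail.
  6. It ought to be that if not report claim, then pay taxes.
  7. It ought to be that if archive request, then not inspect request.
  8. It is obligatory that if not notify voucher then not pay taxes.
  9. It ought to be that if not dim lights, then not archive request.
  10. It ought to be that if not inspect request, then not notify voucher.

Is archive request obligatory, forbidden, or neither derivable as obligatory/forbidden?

F(¬hold_position) at premise 2 means O(hold_position).
The contrapositive of premise 4 (O(stand_down → ¬hold_position)) is O(hold_position → ¬stand_down), and O(hold_position) is already established, so O(¬stand_down).
With premise 3, O(¬stand_down → pay_taxes), the K-axiom yields O(pay_taxes).
Premise 8, O(¬notify_voucher → ¬pay_taxes), contraposes to O(pay_taxes → notify_voucher); with O(pay_taxes) we get O(notify_voucher).
Premise 10 is O(¬inspect_request → ¬notify_voucher); contrapositively O(notify_voucher → inspect_request). Since O(notify_voucher) holds, K gives O(inspect_request).
Premise 7 is O(archive_request → ¬inspect_request); contrapositively O(inspect_request → ¬archive_request). Since O(inspect_request) holds, K gives O(¬archive_request).
Premises 1, 5, 6, 9 do not contribute to this derivation.
Thus O(¬archive_request), which is F(archive_request): archive_request is forbidden.

Forbidden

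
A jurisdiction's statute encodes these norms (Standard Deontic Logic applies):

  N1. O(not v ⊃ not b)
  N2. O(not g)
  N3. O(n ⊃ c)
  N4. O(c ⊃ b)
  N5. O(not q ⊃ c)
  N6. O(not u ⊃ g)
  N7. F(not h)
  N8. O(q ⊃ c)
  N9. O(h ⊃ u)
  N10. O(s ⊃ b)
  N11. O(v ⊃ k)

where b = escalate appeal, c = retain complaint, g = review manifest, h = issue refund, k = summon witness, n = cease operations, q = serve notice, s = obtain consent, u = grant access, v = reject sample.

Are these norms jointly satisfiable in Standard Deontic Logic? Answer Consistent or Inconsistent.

Premise 6 is O(not u ⊃ g), but O(not u) is not derivable from the premises, so it does not yield O(g).
So O(g) is not derivable, and the apparent clash with O(not g) does not arise.
A world satisfying every obligation exists (e.g. b=true, c=true, g=false, h=true, k=true, n=false, q=false, s=false, u=true, v=true); no atom is both obligatory and forbidden, so the set is consistent.

Consistent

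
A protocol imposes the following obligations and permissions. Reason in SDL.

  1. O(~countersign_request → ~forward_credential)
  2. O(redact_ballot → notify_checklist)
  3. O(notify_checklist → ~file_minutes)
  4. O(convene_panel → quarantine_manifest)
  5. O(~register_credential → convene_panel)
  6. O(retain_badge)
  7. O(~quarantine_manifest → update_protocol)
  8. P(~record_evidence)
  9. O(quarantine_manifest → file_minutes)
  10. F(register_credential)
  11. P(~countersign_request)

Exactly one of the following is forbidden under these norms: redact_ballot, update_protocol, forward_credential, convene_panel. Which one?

F(register_credential) at premise 10 means O(~register_credential).
Applying K to premise 5 (O(~register_credential → convene_panel)) and O(~register_credential) yields O(convene_panel).
Premise 4 is O(convene_panel → quarantine_manifest); since O(convene_panel), deontic closure gives O(quarantine_manifest).
With premise 9, O(quarantine_manifest → file_minutes), the K-axiom yields O(file_minutes).
Premise 3, O(notify_checklist → ~file_minutes), contraposes to O(file_minutes → ~notify_checklist); with O(file_minutes) we get O(~notify_checklist).
The contrapositive of premise 2 (O(redact_ballot → notify_checklist)) is O(~notify_checklist → ~redact_ballot), and O(~notify_checklist) is already established, so O(~redact_ballot).
So O(~redact_ballot) holds, i.e. redact_ballot is forbidden. None of the other listed options is forbidden under the premises.

redact_ballot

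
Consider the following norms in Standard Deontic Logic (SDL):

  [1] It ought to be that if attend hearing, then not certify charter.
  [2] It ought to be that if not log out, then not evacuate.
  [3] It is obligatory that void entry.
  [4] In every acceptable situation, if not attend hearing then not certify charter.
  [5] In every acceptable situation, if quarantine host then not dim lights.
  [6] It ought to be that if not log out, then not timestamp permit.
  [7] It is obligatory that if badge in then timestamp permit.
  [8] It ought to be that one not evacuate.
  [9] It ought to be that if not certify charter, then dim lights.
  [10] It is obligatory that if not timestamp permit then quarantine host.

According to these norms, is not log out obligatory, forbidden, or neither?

Premises 1 and 4 are O(attend_hearing → ¬certify_charter) and O(¬attend_hearing → ¬certify_charter); every ideal world satisfies attend_hearing or ¬attend_hearing, so in either case ¬certify_charter holds — hence O(¬certify_charter).
From O(¬certify_charter) and premise 9, O(¬certify_charter → dim_lights), we obtain O(dim_lights).
Premise 5, O(quarantine_host → ¬dim_lights), contraposes to O(dim_lights → ¬quarantine_host); with O(dim_lights) we get O(¬quarantine_host).
Premise 10 is O(¬timestamp_permit → quarantine_host); contrapositively O(¬quarantine_host → timestamp_permit). Since O(¬quarantine_host) holds, K gives O(timestamp_permit).
Premise 6 is O(¬log_out → ¬timestamp_permit); contrapositively O(timestamp_permit → log_out). Since O(timestamp_permit) holds, K gives O(log_out).
Premises 2, 3, 7, 8 do not contribute to this derivation.
Thus O(log_out), which is F(¬log_out): ¬log_out is forbidden.

Forbidden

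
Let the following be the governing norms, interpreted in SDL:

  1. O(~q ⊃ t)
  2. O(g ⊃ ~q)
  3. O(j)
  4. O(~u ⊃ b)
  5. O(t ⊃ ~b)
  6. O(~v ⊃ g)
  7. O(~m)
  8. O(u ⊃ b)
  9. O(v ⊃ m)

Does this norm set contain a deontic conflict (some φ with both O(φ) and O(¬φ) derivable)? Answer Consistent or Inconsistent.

By case analysis on ~u: premise 4 gives O(~u ⊃ b) and premise 8 gives O(u ⊃ b), so O(b) either way.
The contrapositive of premise 5 (O(t ⊃ ~b)) is O(b ⊃ ~t), and O(b) is already established, so O(~t).
Premise 1, O(~q ⊃ t), contraposes to O(~t ⊃ q); with O(~t) we get O(q).
Premise 2 is O(g ⊃ ~q); contrapositively O(q ⊃ ~g). Since O(q) holds, K gives O(~g).
The contrapositive of premise 6 (O(~v ⊃ g)) is O(~g ⊃ v), and O(~g) is already established, so O(v).
Premise 9 is O(v ⊃ m); since O(v), deontic closure gives O(m).
But premise 7 directly asserts O(~m).
We now have both O(m) and O(~m) — m is simultaneously obligatory and forbidden, violating the D-axiom.

Inconsistent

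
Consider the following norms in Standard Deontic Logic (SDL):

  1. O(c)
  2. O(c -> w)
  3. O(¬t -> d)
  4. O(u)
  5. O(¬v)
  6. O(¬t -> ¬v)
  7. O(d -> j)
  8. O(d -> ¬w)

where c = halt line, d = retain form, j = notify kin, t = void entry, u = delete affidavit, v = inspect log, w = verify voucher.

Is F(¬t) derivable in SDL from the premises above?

Premise 1 states O(c) outright.
Premise 2 is O(c -> w); since O(c), deontic closure gives O(w).
The contrapositive of premise 8 (O(d -> ¬w)) is O(w -> ¬d), and O(w) is already established, so O(¬d).
Premise 3, O(¬t -> d), contraposes to O(¬d -> t); with O(¬d) we get O(t).
Premises 4, 5, 6, 7 do not contribute to this derivation.
So O(t) holds, i.e. F(¬t). The claim follows.

Yes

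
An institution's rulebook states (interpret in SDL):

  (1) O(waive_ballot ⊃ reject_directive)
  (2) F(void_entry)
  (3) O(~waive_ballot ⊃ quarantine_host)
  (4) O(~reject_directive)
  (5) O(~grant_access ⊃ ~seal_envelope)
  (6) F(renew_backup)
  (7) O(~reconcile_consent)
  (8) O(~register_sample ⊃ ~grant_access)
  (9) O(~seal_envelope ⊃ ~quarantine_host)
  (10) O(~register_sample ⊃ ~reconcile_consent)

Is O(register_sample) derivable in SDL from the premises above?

Premise 4 gives O(~reject_directive).
The contrapositive of premise 1 (O(waive_ballot ⊃ reject_directive)) is O(~reject_directive ⊃ ~waive_ballot), and O(~reject_directive) is already established, so O(~waive_ballot).
Premise 3 is O(~waive_ballot ⊃ quarantine_host); since O(~waive_ballot), deontic closure gives O(quarantine_host).
The contrapositive of premise 9 (O(~seal_envelope ⊃ ~quarantine_host)) is O(quarantine_host ⊃ seal_envelope), and O(quarantine_host) is already established, so O(seal_envelope).
Premise 5, O(~grant_access ⊃ ~seal_envelope), contraposes to O(seal_envelope ⊃ grant_access); with O(seal_envelope) we get O(grant_access).
Premise 8, O(~register_sample ⊃ ~grant_access), contraposes to O(grant_access ⊃ register_sample); with O(grant_access) we get O(register_sample).
Premises 2, 6, 7, 10 do not contribute to this derivation.
So O(register_sample) follows.

Yes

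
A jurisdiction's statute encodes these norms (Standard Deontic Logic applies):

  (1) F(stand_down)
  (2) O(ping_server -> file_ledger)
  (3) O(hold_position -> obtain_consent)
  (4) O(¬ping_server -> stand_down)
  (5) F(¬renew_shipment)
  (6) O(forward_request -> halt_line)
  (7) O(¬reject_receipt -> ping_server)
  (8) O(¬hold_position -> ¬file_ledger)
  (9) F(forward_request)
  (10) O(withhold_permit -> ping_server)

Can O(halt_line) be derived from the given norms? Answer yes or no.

No

Premise 6 is O(forward_request -> halt_line), but O(forward_request) is not derivable from the premises, so it does not yield O(halt_line).
No other premise forces O(halt_line). An ideal world satisfying every premise can still have halt_line false, so O(halt_line) is not derivable.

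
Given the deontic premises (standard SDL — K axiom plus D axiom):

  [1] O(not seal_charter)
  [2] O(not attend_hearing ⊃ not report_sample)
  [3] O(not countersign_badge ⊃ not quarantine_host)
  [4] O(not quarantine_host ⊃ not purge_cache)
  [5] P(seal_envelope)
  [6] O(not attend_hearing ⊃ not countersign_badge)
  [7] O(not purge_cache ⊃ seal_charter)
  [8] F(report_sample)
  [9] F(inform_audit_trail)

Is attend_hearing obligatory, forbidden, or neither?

Obligatory

Premise 1 states O(not seal_charter) outright.
Premise 7 is O(not purge_cache ⊃ seal_charter); contrapositively O(not seal_charter ⊃ purge_cache). Since O(not seal_charter) holds, K gives O(purge_cache).
Premise 4 is O(not quarantine_host ⊃ not purge_cache); contrapositively O(purge_cache ⊃ quarantine_host). Since O(purge_cache) holds, K gives O(quarantine_host).
Premise 3 is O(not countersign_badge ⊃ not quarantine_host); contrapositively O(quarantine_host ⊃ countersign_badge). Since O(quarantine_host) holds, K gives O(countersign_badge).
Premise 6 is O(not attend_hearing ⊃ not countersign_badge); contrapositively O(countersign_badge ⊃ attend_hearing). Since O(countersign_badge) holds, K gives O(attend_hearing).
Premises 2, 5, 8, 9 do not contribute to this derivation.
Hence attend_hearing is obligatory.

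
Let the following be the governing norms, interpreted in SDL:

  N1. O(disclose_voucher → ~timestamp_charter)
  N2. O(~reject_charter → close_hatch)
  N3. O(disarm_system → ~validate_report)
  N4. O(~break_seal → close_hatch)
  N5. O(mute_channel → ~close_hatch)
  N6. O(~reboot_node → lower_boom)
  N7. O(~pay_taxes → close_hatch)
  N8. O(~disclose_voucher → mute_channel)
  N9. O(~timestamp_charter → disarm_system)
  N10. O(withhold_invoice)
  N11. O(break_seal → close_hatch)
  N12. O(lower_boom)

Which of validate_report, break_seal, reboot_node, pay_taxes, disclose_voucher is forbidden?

By case analysis on break_seal: premise 11 gives O(break_seal → close_hatch) and premise 4 gives O(~break_seal → close_hatch), so O(close_hatch) either way.
Premise 5 is O(mute_channel → ~close_hatch); contrapositively O(close_hatch → ~mute_channel). Since O(close_hatch) holds, K gives O(~mute_channel).
Premise 8 is O(~disclose_voucher → mute_channel); contrapositively O(~mute_channel → disclose_voucher). Since O(~mute_channel) holds, K gives O(disclose_voucher).
Premise 1 is O(disclose_voucher → ~timestamp_charter); since O(disclose_voucher), deontic closure gives O(~timestamp_charter).
From O(~timestamp_charter) and premise 9, O(~timestamp_charter → disarm_system), we obtain O(disarm_system).
From O(disarm_system) and premise 3, O(disarm_system → ~validate_report), we obtain O(~validate_report).
So O(~validate_report) holds, i.e. validate_report is forbidden. None of the other listed options is forbidden under the premises.

validate_report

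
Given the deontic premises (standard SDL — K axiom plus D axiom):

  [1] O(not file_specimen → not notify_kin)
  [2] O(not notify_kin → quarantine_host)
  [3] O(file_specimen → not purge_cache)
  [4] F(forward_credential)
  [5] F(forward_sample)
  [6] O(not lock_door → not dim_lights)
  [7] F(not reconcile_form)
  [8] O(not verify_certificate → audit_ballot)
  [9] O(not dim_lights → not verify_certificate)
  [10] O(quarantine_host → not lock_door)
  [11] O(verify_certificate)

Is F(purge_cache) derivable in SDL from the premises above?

Yes

Premise 11 states O(verify_certificate) outright.
Premise 9 is O(not dim_lights → not verify_certificate); contrapositively O(verify_certificate → dim_lights). Since O(verify_certificate) holds, K gives O(dim_lights).
Premise 6, O(not lock_door → not dim_lights), contraposes to O(dim_lights → lock_door); with O(dim_lights) we get O(lock_door).
Premise 10 is O(quarantine_host → not lock_door); contrapositively O(lock_door → not quarantine_host). Since O(lock_door) holds, K gives O(not quarantine_host).
The contrapositive of premise 2 (O(not notify_kin → quarantine_host)) is O(not quarantine_host → notify_kin), and O(not quarantine_host) is already established, so O(notify_kin).
Premise 1, O(not file_specimen → not notify_kin), contraposes to O(notify_kin → file_specimen); with O(notify_kin) we get O(file_specimen).
Premise 3 is O(file_specimen → not purge_cache); since O(file_specimen), deontic closure gives O(not purge_cache).
Premises 4, 5, 7, 8 do not contribute to this derivation.
So O(not purge_cache) holds, i.e. F(purge_cache). The claim follows.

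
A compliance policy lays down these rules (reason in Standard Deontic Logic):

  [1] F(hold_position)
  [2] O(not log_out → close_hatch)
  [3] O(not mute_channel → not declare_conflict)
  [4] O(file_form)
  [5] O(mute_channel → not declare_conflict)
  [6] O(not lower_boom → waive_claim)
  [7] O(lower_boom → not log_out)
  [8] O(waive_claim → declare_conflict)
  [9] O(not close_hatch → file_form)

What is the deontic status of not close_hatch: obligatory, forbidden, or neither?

Forbidden

By case analysis on mute_channel: premise 5 gives O(mute_channel → not declare_conflict) and premise 3 gives O(not mute_channel → not declare_conflict), so O(not declare_conflict) either way.
Premise 8 is O(waive_claim → declare_conflict); contrapositively O(not declare_conflict → not waive_claim). Since O(not declare_conflict) holds, K gives O(not waive_claim).
Premise 6 is O(not lower_boom → waive_claim); contrapositively O(not waive_claim → lower_boom). Since O(not waive_claim) holds, K gives O(lower_boom).
Applying K to premise 7 (O(lower_boom → not log_out)) and O(lower_boom) yields O(not log_out).
Applying K to premise 2 (O(not log_out → close_hatch)) and O(not log_out) yields O(close_hatch).
Premises 1, 4, 9 do not contribute to this derivation.
Thus O(close_hatch), which is F(not close_hatch): not close_hatch is forbidden.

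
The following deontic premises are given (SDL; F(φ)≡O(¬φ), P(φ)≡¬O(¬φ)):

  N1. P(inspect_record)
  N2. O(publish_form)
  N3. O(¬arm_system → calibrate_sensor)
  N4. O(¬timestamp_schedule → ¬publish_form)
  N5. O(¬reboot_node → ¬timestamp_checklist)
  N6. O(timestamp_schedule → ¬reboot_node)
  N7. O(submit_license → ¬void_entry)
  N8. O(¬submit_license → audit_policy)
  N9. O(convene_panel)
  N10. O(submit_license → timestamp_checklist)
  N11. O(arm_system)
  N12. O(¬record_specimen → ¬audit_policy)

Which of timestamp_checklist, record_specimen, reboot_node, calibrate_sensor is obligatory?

record_specimen

Premise 2 gives O(publish_form).
Premise 4, O(¬timestamp_schedule → ¬publish_form), contraposes to O(publish_form → timestamp_schedule); with O(publish_form) we get O(timestamp_schedule).
With premise 6, O(timestamp_schedule → ¬reboot_node), the K-axiom yields O(¬reboot_node).
From O(¬reboot_node) and premise 5, O(¬reboot_node → ¬timestamp_checklist), we obtain O(¬timestamp_checklist).
Premise 10, O(submit_license → timestamp_checklist), contraposes to O(¬timestamp_checklist → ¬submit_license); with O(¬timestamp_checklist) we get O(¬submit_license).
Premise 8 is O(¬submit_license → audit_policy); since O(¬submit_license), deontic closure gives O(audit_policy).
The contrapositive of premise 12 (O(¬record_specimen → ¬audit_policy)) is O(audit_policy → record_specimen), and O(audit_policy) is already established, so O(record_specimen).
So O(record_specimen) holds — record_specimen is obligatory. None of the other listed options is made obligatory by any chain of premises.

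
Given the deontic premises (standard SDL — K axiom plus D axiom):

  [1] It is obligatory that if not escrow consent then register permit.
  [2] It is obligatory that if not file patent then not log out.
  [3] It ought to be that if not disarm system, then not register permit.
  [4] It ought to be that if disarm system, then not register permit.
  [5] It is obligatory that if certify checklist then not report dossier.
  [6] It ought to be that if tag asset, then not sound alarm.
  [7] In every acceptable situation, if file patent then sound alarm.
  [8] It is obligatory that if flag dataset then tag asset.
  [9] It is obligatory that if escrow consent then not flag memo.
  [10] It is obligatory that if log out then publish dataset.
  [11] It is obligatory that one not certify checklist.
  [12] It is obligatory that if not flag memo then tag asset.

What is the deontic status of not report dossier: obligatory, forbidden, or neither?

Neither

Premise 5 is O(certify_checklist → ¬report_dossier), but O(certify_checklist) is not derivable from the premises, so it does not yield O(¬report_dossier).
No premise or chain of K-axiom applications forces O(¬report_dossier), and none forces O(report_dossier). So ¬report_dossier is neither obligatory nor forbidden under these norms.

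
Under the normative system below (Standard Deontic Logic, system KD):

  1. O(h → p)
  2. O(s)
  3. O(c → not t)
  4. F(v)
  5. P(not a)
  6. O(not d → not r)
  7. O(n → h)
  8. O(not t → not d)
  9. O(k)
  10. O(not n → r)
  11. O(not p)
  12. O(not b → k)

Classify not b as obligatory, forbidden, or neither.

Neither

Premise 12 is O(not b → k); even if O(k) held, inferring O(not b) would be affirming the consequent — invalid.
No premise or chain of K-axiom applications forces O(not b), and none forces O(b). So not b is neither obligatory nor forbidden under these norms.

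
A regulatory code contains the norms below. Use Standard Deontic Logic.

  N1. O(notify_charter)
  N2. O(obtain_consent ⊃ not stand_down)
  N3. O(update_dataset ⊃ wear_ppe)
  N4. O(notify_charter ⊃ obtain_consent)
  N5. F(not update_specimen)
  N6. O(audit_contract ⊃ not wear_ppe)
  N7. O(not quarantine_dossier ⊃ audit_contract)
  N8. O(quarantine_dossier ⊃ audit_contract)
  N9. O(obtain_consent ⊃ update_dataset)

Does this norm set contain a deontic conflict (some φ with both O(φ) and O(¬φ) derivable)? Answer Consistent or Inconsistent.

Premises 8 and 7 are O(quarantine_dossier ⊃ audit_contract) and O(not quarantine_dossier ⊃ audit_contract); every ideal world satisfies quarantine_dossier or not quarantine_dossier, so in either case audit_contract holds — hence O(audit_contract).
From O(audit_contract) and premise 6, O(audit_contract ⊃ not wear_ppe), we obtain O(not wear_ppe).
Premise 3 is O(update_dataset ⊃ wear_ppe); contrapositively O(not wear_ppe ⊃ not update_dataset). Since O(not wear_ppe) holds, K gives O(not update_dataset).
Premise 9 is O(obtain_consent ⊃ update_dataset); contrapositively O(not update_dataset ⊃ not obtain_consent). Since O(not update_dataset) holds, K gives O(not obtain_consent).
Premise 4 is O(notify_charter ⊃ obtain_consent); contrapositively O(not obtain_consent ⊃ not notify_charter). Since O(not obtain_consent) holds, K gives O(not notify_charter).
Yet premise 1 states O(notify_charter).
We now have both O(not notify_charter) and O(notify_charter) — notify_charter is simultaneously obligatory and forbidden, violating the D-axiom.

Inconsistent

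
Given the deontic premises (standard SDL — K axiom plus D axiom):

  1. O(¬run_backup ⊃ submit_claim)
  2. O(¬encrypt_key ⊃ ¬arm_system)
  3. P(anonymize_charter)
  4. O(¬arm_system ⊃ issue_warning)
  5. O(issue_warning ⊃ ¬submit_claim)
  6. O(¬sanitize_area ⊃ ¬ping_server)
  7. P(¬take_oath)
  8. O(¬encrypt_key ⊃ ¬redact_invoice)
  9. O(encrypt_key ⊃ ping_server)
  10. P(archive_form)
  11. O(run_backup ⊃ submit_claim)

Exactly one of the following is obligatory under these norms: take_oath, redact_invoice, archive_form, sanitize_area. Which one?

Premises 11 and 1 cover both cases: O(run_backup ⊃ submit_claim) and O(¬run_backup ⊃ submit_claim). Since run_backup ∨ ¬run_backup is a tautology, O(submit_claim) follows.
The contrapositive of premise 5 (O(issue_warning ⊃ ¬submit_claim)) is O(submit_claim ⊃ ¬issue_warning), and O(submit_claim) is already established, so O(¬issue_warning).
The contrapositive of premise 4 (O(¬arm_system ⊃ issue_warning)) is O(¬issue_warning ⊃ arm_system), and O(¬issue_warning) is already established, so O(arm_system).
The contrapositive of premise 2 (O(¬encrypt_key ⊃ ¬arm_system)) is O(arm_system ⊃ encrypt_key), and O(arm_system) is already established, so O(encrypt_key).
Premise 9 is O(encrypt_key ⊃ ping_server); since O(encrypt_key), deontic closure gives O(ping_server).
Premise 6, O(¬sanitize_area ⊃ ¬ping_server), contraposes to O(ping_server ⊃ sanitize_area); with O(ping_server) we get O(sanitize_area).
So O(sanitize_area) holds — sanitize_area is obligatory. None of the other listed options is made obligatory by any chain of premises.

sanitize_area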